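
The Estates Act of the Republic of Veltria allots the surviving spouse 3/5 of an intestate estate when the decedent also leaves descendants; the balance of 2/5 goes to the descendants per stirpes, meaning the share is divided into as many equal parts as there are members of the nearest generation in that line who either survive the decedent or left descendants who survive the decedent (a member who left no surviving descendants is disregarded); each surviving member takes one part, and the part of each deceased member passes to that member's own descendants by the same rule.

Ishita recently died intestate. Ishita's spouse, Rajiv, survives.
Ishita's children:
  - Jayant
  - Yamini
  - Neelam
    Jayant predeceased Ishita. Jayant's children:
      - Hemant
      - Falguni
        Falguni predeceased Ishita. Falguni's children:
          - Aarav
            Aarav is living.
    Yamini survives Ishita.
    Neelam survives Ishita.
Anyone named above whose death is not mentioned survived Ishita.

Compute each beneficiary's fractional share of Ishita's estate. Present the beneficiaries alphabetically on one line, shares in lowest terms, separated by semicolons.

Rajiv, as surviving spouse, takes 3/5.
The remaining 2/5 passes to Ishita's descendants per stirpes.
The 2/5 is divided into 3 equal shares of 2/15 among Jayant, Yamini, Neelam.
Jayant predeceased; the 2/15 allotted to Jayant's branch passes to Jayant's issue by representation.
The 2/15 is divided into 2 equal shares of 1/15 among Hemant, Falguni.
Hemant is living and takes 1/15.
Falguni predeceased; the 1/15 allotted to Falguni's branch passes to Falguni's issue by representation.
Aarav is the sole taker at this level and receives the full 1/15.
Yamini is living and takes 2/15.
Neelam is living and takes 2/15.

Aarav 1/15; Hemant 1/15; Neelam 2/15; Rajiv 3/5; Yamini 2/15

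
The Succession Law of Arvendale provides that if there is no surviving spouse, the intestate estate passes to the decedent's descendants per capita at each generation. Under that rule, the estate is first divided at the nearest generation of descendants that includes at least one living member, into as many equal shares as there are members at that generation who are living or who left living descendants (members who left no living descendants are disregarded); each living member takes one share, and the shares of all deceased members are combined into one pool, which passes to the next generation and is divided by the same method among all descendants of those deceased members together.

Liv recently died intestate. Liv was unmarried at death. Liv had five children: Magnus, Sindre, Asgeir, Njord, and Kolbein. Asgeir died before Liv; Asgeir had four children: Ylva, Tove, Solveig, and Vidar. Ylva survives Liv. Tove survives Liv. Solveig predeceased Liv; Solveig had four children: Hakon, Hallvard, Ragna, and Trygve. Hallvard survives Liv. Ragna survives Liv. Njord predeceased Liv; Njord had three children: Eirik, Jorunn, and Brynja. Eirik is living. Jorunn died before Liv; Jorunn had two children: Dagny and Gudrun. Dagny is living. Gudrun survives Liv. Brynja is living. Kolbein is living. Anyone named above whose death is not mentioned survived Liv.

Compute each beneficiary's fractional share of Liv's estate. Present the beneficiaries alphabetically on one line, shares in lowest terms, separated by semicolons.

There is no surviving spouse, so the entire estate passes to Liv's descendants per capita at each generation.
At generation 1 (Magnus, Sindre, Asgeir, Njord, Kolbein) there are 5 shares of (1)/5 = 1/5 each.
Living: Magnus, Sindre, and Kolbein — each takes 1/5.
Deceased: Asgeir and Njord. Their combined 2/5 is pooled and carried to generation 2.
At generation 2 (Ylva, Tove, Solveig, Vidar, Eirik, Jorunn, Brynja) there are 7 shares of (2/5)/7 = 2/35 each.
Living: Ylva, Tove, Vidar, Eirik, and Brynja — each takes 2/35.
Deceased: Solveig and Jorunn. Their combined 4/35 is pooled and carried to generation 3.
At generation 3 (Hakon, Hallvard, Ragna, Trygve, Dagny, Gudrun) there are 6 shares of (4/35)/6 = 2/105 each.
Living: Hakon, Hallvard, Ragna, Trygve, Dagny, and Gudrun — each takes 2/105.

Brynja 2/35; Dagny 2/105; Eirik 2/35; Gudrun 2/105; Hakon 2/105; Hallvard 2/105; Kolbein 1/5; Magnus 1/5; Ragna 2/105; Sindre 1/5; Tove 2/35; Trygve 2/105; Vidar 2/35; Ylva 2/35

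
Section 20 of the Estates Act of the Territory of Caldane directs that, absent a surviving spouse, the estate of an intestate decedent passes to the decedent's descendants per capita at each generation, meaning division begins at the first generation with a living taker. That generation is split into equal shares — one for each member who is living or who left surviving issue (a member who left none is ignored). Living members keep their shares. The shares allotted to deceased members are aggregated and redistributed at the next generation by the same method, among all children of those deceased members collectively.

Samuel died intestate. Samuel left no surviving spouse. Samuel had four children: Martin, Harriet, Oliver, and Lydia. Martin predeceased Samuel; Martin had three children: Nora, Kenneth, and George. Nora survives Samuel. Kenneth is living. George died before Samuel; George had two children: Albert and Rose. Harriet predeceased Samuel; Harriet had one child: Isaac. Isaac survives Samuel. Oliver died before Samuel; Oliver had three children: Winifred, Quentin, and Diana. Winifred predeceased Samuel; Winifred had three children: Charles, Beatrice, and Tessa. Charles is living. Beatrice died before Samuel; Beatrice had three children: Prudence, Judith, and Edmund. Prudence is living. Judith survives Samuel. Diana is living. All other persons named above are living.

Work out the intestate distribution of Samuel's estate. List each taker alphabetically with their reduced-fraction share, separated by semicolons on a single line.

There is no surviving spouse, so the entire estate passes to Samuel's descendants per capita at each generation.
At generation 1 (Martin, Harriet, Oliver, Lydia) there are 4 shares of (1)/4 = 1/4 each.
Living: Lydia — each takes 1/4.
Deceased: Martin, Harriet, and Oliver. Their combined 3/4 is pooled and carried to generation 2.
At generation 2 (Nora, Kenneth, George, Isaac, Winifred, Quentin, Diana) there are 7 shares of (3/4)/7 = 3/28 each.
Living: Nora, Kenneth, Isaac, Quentin, and Diana — each takes 3/28.
Deceased: George and Winifred. Their combined 3/14 is pooled and carried to generation 3.
At generation 3 (Albert, Rose, Charles, Beatrice, Tessa) there are 5 shares of (3/14)/5 = 3/70 each.
Living: Albert, Rose, Charles, and Tessa — each takes 3/70.
Deceased: Beatrice. That 3/70 share is carried to generation 4.
At generation 4 (Prudence, Judith, Edmund) there are 3 shares of (3/70)/3 = 1/70 each.
Living: Prudence, Judith, and Edmund — each takes 1/70.

Albert 3/70; Charles 3/70; Diana 3/28; Edmund 1/70; Isaac 3/28; Judith 1/70; Kenneth 3/28; Lydia 1/4; Nora 3/28; Prudence 1/70; Quentin 3/28; Rose 3/70; Tessa 3/70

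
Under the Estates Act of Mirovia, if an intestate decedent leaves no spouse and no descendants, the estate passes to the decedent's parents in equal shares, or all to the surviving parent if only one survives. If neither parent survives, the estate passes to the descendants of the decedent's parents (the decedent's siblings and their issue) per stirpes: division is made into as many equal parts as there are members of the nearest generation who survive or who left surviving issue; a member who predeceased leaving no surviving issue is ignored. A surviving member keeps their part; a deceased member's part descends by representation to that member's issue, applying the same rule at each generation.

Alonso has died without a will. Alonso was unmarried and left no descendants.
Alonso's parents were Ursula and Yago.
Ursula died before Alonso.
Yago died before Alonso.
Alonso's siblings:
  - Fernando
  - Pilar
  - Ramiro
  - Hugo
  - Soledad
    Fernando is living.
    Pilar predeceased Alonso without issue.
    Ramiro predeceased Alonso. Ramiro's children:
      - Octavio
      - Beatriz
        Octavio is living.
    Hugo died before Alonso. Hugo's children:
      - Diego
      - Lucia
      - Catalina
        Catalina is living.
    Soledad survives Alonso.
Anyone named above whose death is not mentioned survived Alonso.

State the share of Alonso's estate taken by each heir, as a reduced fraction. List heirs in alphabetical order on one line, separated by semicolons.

Beatriz 1/8; Catalina 1/12; Diego 1/12; Fernando 1/4; Lucia 1/12; Octavio 1/8; Soledad 1/4

Neither parent survives and there are no descendants, so the estate passes to Alonso's siblings and their issue per stirpes.
Pilar left no surviving issue, so that branch lapses and is disregarded.
The estate is divided into 4 equal shares of 1/4 among Fernando, Ramiro, Hugo, Soledad.
Fernando is living and takes 1/4.
Ramiro predeceased; the 1/4 allotted to Ramiro's branch passes to Ramiro's issue by representation.
The 1/4 is divided into 2 equal shares of 1/8 among Octavio, Beatriz.
Octavio is living and takes 1/8.
Beatriz is living and takes 1/8.
Hugo predeceased; the 1/4 allotted to Hugo's branch passes to Hugo's issue by representation.
The 1/4 is divided into 3 equal shares of 1/12 among Diego, Lucia, Catalina.
Diego is living and takes 1/12.
Lucia is living and takes 1/12.
Catalina is living and takes 1/12.
Soledad is living and takes 1/4.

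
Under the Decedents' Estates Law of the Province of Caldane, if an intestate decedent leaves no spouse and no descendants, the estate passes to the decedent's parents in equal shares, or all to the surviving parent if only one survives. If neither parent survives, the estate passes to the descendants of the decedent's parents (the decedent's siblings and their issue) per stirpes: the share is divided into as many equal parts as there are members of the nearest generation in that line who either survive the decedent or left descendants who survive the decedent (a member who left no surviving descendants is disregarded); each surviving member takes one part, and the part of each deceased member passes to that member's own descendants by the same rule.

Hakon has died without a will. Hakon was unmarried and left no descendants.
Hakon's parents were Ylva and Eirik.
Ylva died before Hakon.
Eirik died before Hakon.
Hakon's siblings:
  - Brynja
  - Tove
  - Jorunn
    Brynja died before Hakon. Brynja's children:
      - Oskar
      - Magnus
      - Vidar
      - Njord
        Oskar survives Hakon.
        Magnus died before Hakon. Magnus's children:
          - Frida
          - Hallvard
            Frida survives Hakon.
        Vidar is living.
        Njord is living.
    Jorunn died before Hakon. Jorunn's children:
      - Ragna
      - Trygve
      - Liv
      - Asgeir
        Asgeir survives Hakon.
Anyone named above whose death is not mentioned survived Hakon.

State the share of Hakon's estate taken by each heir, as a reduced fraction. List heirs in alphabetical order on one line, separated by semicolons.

Neither parent survives and there are no descendants, so the estate passes to Hakon's siblings and their issue per stirpes.
The estate is divided into 3 equal shares of 1/3 among Brynja, Tove, Jorunn.
Brynja predeceased; the 1/3 allotted to Brynja's branch passes to Brynja's issue by representation.
The 1/3 is divided into 4 equal shares of 1/12 among Oskar, Magnus, Vidar, Njord.
Oskar is living and takes 1/12.
Magnus predeceased; the 1/12 allotted to Magnus's branch passes to Magnus's issue by representation.
The 1/12 is divided into 2 equal shares of 1/24 among Frida, Hallvard.
Frida is living and takes 1/24.
Hallvard is living and takes 1/24.
Vidar is living and takes 1/12.
Njord is living and takes 1/12.
Tove is living and takes 1/3.
Jorunn predeceased; the 1/3 allotted to Jorunn's branch passes to Jorunn's issue by representation.
The 1/3 is divided into 4 equal shares of 1/12 among Ragna, Trygve, Liv, Asgeir.
Ragna is living and takes 1/12.
Trygve is living and takes 1/12.
Liv is living and takes 1/12.
Asgeir is living and takes 1/12.

Asgeir 1/12; Frida 1/24; Hallvard 1/24; Liv 1/12; Njord 1/12; Oskar 1/12; Ragna 1/12; Tove 1/3; Trygve 1/12; Vidar 1/12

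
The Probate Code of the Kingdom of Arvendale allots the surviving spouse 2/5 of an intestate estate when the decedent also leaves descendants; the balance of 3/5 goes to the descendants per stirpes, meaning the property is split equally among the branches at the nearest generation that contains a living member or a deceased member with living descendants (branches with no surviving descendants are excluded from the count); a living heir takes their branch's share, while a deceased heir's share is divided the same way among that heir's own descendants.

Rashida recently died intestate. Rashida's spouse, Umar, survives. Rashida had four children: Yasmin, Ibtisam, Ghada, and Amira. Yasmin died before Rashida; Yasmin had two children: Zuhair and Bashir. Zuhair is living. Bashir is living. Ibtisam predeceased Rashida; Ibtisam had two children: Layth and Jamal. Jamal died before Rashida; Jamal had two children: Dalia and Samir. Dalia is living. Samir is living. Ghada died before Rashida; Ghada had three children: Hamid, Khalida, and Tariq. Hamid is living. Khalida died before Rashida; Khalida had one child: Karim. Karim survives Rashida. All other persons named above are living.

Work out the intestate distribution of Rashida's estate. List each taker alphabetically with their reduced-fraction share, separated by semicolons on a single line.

Amira 3/20; Bashir 3/40; Dalia 3/80; Hamid 1/20; Karim 1/20; Layth 3/40; Samir 3/80; Tariq 1/20; Umar 2/5; Zuhair 3/40

Umar, as surviving spouse, takes 2/5.
The remaining 3/5 passes to Rashida's descendants per stirpes.
The 3/5 is divided into 4 equal shares of 3/20 among Yasmin, Ibtisam, Ghada, Amira.
Yasmin predeceased; the 3/20 allotted to Yasmin's branch passes to Yasmin's issue by representation.
The 3/20 is divided into 2 equal shares of 3/40 among Zuhair, Bashir.
Zuhair is living and takes 3/40.
Bashir is living and takes 3/40.
Ibtisam predeceased; the 3/20 allotted to Ibtisam's branch passes to Ibtisam's issue by representation.
The 3/20 is divided into 2 equal shares of 3/40 among Layth, Jamal.
Layth is living and takes 3/40.
Jamal predeceased; the 3/40 allotted to Jamal's branch passes to Jamal's issue by representation.
The 3/40 is divided into 2 equal shares of 3/80 among Dalia, Samir.
Dalia is living and takes 3/80.
Samir is living and takes 3/80.
Ghada predeceased; the 3/20 allotted to Ghada's branch passes to Ghada's issue by representation.
The 3/20 is divided into 3 equal shares of 1/20 among Hamid, Khalida, Tariq.
Hamid is living and takes 1/20.
Khalida predeceased; the 1/20 allotted to Khalida's branch passes to Khalida's issue by representation.
Karim is the sole taker at this level and receives the full 1/20.
Tariq is living and takes 1/20.
Amira is living and takes 3/20.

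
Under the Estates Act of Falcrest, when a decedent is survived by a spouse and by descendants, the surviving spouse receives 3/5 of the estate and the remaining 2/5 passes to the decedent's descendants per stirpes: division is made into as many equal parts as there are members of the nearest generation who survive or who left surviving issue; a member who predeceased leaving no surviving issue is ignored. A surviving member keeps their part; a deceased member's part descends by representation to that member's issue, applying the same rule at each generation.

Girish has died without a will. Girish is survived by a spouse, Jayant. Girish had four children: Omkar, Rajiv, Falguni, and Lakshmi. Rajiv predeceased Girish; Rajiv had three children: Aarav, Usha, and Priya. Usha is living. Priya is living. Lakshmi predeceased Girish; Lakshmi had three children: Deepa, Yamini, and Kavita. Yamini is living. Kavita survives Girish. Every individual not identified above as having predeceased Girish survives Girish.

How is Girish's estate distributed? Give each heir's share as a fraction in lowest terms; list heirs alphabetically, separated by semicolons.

Aarav 1/30; Deepa 1/30; Falguni 1/10; Jayant 3/5; Kavita 1/30; Omkar 1/10; Priya 1/30; Usha 1/30; Yamini 1/30

Jayant, as surviving spouse, takes 3/5.
The remaining 2/5 passes to Girish's descendants per stirpes.
The 2/5 is divided into 4 equal shares of 1/10 among Omkar, Rajiv, Falguni, Lakshmi.
Omkar is living and takes 1/10.
Rajiv predeceased; the 1/10 allotted to Rajiv's branch passes to Rajiv's issue by representation.
The 1/10 is divided into 3 equal shares of 1/30 among Aarav, Usha, Priya.
Aarav is living and takes 1/30.
Usha is living and takes 1/30.
Priya is living and takes 1/30.
Falguni is living and takes 1/10.
Lakshmi predeceased; the 1/10 allotted to Lakshmi's branch passes to Lakshmi's issue by representation.
The 1/10 is divided into 3 equal shares of 1/30 among Deepa, Yamini, Kavita.
Deepa is living and takes 1/30.
Yamini is living and takes 1/30.
Kavita is living and takes 1/30.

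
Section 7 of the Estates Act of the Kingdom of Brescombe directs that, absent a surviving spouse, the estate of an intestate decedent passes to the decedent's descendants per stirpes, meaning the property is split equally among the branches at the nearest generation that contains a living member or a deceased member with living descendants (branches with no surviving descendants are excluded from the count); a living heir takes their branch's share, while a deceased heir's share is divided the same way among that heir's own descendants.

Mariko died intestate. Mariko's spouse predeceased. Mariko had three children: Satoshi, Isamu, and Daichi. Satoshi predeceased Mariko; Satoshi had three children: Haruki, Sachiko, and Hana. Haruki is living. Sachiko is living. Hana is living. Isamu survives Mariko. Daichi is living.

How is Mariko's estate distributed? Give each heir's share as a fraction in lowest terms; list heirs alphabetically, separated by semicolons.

There is no surviving spouse, so the entire estate passes to Mariko's descendants per stirpes.
The estate is divided into 3 equal shares of 1/3 among Satoshi, Isamu, Daichi.
Satoshi predeceased; the 1/3 allotted to Satoshi's branch passes to Satoshi's issue by representation.
The 1/3 is divided into 3 equal shares of 1/9 among Haruki, Sachiko, Hana.
Haruki is living and takes 1/9.
Sachiko is living and takes 1/9.
Hana is living and takes 1/9.
Isamu is living and takes 1/3.
Daichi is living and takes 1/3.

Daichi 1/3; Hana 1/9; Haruki 1/9; Isamu 1/3; Sachiko 1/9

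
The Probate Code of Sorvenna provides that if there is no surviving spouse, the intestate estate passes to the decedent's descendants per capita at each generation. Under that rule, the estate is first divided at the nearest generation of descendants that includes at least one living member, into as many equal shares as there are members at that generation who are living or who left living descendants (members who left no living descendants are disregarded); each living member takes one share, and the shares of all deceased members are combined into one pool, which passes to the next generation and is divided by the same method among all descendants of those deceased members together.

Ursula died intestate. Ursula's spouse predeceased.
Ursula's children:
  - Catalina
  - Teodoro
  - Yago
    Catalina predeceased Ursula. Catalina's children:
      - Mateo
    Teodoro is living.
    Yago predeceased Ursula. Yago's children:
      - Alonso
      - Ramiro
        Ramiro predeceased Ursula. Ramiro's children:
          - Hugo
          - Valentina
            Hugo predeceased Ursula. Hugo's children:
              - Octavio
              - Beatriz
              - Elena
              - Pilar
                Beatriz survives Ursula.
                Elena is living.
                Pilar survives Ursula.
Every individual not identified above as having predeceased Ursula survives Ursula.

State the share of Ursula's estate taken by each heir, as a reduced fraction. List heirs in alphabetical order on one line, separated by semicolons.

Alonso 2/9; Beatriz 1/36; Elena 1/36; Mateo 2/9; Octavio 1/36; Pilar 1/36; Teodoro 1/3; Valentina 1/9

There is no surviving spouse, so the entire estate passes to Ursula's descendants per capita at each generation.
At generation 1 (Catalina, Teodoro, Yago) there are 3 shares of (1)/3 = 1/3 each.
Living: Teodoro — each takes 1/3.
Deceased: Catalina and Yago. Their combined 2/3 is pooled and carried to generation 2.
At generation 2 (Mateo, Alonso, Ramiro) there are 3 shares of (2/3)/3 = 2/9 each.
Living: Mateo and Alonso — each takes 2/9.
Deceased: Ramiro. That 2/9 share is carried to generation 3.
At generation 3 (Hugo, Valentina) there are 2 shares of (2/9)/2 = 1/9 each.
Living: Valentina — each takes 1/9.
Deceased: Hugo. That 1/9 share is carried to generation 4.
At generation 4 (Octavio, Beatriz, Elena, Pilar) there are 4 shares of (1/9)/4 = 1/36 each.
Living: Octavio, Beatriz, Elena, and Pilar — each takes 1/36.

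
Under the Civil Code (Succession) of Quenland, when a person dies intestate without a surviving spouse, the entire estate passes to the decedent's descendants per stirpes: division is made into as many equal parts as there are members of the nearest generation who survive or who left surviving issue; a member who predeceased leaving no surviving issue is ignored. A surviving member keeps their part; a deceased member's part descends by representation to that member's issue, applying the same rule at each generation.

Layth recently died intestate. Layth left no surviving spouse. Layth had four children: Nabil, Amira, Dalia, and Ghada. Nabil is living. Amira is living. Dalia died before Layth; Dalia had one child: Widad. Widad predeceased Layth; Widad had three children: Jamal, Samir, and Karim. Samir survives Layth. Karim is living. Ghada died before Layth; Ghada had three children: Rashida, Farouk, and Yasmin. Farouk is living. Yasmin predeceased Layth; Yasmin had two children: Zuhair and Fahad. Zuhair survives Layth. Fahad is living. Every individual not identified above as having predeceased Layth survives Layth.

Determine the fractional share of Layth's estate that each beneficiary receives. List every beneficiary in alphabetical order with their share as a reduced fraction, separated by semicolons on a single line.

Amira 1/4; Fahad 1/24; Farouk 1/12; Jamal 1/12; Karim 1/12; Nabil 1/4; Rashida 1/12; Samir 1/12; Zuhair 1/24

There is no surviving spouse, so the entire estate passes to Layth's descendants per stirpes.
The estate is divided into 4 equal shares of 1/4 among Nabil, Amira, Dalia, Ghada.
Nabil is living and takes 1/4.
Amira is living and takes 1/4.
Dalia predeceased; the 1/4 allotted to Dalia's branch passes to Dalia's issue by representation.
Widad's line is the sole branch at this level, so the full 1/4 passes to Widad's issue by representation.
The 1/4 is divided into 3 equal shares of 1/12 among Jamal, Samir, Karim.
Jamal is living and takes 1/12.
Samir is living and takes 1/12.
Karim is living and takes 1/12.
Ghada predeceased; the 1/4 allotted to Ghada's branch passes to Ghada's issue by representation.
The 1/4 is divided into 3 equal shares of 1/12 among Rashida, Farouk, Yasmin.
Rashida is living and takes 1/12.
Farouk is living and takes 1/12.
Yasmin predeceased; the 1/12 allotted to Yasmin's branch passes to Yasmin's issue by representation.
The 1/12 is divided into 2 equal shares of 1/24 among Zuhair, Fahad.
Zuhair is living and takes 1/24.
Fahad is living and takes 1/24.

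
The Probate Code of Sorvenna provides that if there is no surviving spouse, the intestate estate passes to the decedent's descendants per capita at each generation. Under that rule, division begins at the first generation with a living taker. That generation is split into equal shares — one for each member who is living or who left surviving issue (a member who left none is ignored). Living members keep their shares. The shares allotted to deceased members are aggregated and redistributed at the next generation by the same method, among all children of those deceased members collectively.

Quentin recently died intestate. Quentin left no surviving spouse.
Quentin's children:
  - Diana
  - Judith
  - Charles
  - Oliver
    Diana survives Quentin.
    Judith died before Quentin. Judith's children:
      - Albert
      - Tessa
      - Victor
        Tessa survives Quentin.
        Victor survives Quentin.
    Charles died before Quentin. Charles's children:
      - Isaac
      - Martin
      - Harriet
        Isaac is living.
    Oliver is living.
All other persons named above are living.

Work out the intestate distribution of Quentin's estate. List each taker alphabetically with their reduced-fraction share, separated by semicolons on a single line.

There is no surviving spouse, so the entire estate passes to Quentin's descendants per capita at each generation.
At generation 1 (Diana, Judith, Charles, Oliver) there are 4 shares of (1)/4 = 1/4 each.
Living: Diana and Oliver — each takes 1/4.
Deceased: Judith and Charles. Their combined 1/2 is pooled and carried to generation 2.
At generation 2 (Albert, Tessa, Victor, Isaac, Martin, Harriet) there are 6 shares of (1/2)/6 = 1/12 each.
Living: Albert, Tessa, Victor, Isaac, Martin, and Harriet — each takes 1/12.

Albert 1/12; Diana 1/4; Harriet 1/12; Isaac 1/12; Martin 1/12; Oliver 1/4; Tessa 1/12; Victor 1/12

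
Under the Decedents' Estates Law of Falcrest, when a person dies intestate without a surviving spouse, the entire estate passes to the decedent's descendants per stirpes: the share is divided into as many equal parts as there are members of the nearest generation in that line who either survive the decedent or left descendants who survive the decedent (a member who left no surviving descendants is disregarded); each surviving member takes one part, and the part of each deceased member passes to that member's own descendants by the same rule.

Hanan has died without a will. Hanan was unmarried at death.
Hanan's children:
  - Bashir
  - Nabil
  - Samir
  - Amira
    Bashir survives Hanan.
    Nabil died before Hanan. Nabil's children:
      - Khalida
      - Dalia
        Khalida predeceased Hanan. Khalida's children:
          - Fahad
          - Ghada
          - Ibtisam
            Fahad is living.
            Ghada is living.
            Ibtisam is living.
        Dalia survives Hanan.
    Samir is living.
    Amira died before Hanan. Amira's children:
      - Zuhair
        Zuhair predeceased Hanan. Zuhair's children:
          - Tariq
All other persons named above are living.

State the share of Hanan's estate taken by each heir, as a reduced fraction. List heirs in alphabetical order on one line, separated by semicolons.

Bashir 1/4; Dalia 1/8; Fahad 1/24; Ghada 1/24; Ibtisam 1/24; Samir 1/4; Tariq 1/4

There is no surviving spouse, so the entire estate passes to Hanan's descendants per stirpes.
The estate is divided into 4 equal shares of 1/4 among Bashir, Nabil, Samir, Amira.
Bashir is living and takes 1/4.
Nabil predeceased; the 1/4 allotted to Nabil's branch passes to Nabil's issue by representation.
The 1/4 is divided into 2 equal shares of 1/8 among Khalida, Dalia.
Khalida predeceased; the 1/8 allotted to Khalida's branch passes to Khalida's issue by representation.
The 1/8 is divided into 3 equal shares of 1/24 among Fahad, Ghada, Ibtisam.
Fahad is living and takes 1/24.
Ghada is living and takes 1/24.
Ibtisam is living and takes 1/24.
Dalia is living and takes 1/8.
Samir is living and takes 1/4.
Amira predeceased; the 1/4 allotted to Amira's branch passes to Amira's issue by representation.
Zuhair's line is the sole branch at this level, so the full 1/4 passes to Zuhair's issue by representation.
Tariq is the sole taker at this level and receives the full 1/4.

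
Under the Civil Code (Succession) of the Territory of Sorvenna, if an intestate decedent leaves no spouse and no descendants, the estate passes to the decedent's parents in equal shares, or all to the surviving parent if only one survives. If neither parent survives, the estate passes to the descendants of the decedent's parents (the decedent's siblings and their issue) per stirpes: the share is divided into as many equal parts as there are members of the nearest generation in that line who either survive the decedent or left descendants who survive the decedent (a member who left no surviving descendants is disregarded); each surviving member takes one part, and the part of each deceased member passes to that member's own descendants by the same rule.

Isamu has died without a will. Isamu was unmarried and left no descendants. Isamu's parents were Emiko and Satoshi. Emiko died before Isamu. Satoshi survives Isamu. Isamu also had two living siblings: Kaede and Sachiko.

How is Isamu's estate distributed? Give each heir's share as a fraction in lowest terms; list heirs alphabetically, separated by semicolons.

Satoshi 1

Only one parent, Satoshi, survives, so Satoshi takes the entire estate. The siblings take nothing because a surviving parent has priority.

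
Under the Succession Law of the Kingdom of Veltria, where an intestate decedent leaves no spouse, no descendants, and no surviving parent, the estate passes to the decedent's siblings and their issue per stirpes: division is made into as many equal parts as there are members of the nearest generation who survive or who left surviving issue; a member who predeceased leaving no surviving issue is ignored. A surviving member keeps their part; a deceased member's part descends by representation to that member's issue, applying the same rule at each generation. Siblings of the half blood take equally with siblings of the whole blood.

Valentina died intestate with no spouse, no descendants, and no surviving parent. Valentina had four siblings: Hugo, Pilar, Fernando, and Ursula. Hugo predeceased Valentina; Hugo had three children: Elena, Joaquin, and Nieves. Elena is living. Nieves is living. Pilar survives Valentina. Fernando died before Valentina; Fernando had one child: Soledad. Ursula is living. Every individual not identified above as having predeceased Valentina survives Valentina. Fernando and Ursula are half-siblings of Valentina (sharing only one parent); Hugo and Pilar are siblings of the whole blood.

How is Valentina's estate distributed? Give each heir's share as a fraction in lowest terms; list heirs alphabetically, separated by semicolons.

No spouse, descendants, or parent survives, so the estate passes to Valentina's siblings per stirpes.
Half-blood and whole-blood siblings take equally under the stated rule.
The estate is divided into 4 equal shares of 1/4 among Hugo, Pilar, Fernando, Ursula.
Hugo predeceased; the 1/4 allotted to Hugo's branch passes to Hugo's issue by representation.
The 1/4 is divided into 3 equal shares of 1/12 among Elena, Joaquin, Nieves.
Elena is living and takes 1/12.
Joaquin is living and takes 1/12.
Nieves is living and takes 1/12.
Pilar is living and takes 1/4.
Fernando predeceased; the 1/4 allotted to Fernando's branch passes to Fernando's issue by representation.
Soledad is the sole taker at this level and receives the full 1/4.
Ursula is living and takes 1/4.

Elena 1/12; Joaquin 1/12; Nieves 1/12; Pilar 1/4; Soledad 1/4; Ursula 1/4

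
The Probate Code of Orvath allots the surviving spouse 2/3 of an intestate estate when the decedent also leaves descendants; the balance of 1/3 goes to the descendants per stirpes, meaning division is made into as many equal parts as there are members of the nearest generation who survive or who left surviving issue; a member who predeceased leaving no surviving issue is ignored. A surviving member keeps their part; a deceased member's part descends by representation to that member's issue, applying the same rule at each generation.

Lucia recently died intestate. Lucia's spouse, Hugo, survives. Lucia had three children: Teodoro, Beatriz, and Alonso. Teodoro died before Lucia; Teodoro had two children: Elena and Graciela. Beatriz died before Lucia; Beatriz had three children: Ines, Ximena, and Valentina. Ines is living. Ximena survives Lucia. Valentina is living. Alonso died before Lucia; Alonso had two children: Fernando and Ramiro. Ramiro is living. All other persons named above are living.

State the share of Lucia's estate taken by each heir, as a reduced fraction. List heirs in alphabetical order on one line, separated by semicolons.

Elena 1/18; Fernando 1/18; Graciela 1/18; Hugo 2/3; Ines 1/27; Ramiro 1/18; Valentina 1/27; Ximena 1/27

Hugo, as surviving spouse, takes 2/3.
The remaining 1/3 passes to Lucia's descendants per stirpes.
The 1/3 is divided into 3 equal shares of 1/9 among Teodoro, Beatriz, Alonso.
Teodoro predeceased; the 1/9 allotted to Teodoro's branch passes to Teodoro's issue by representation.
The 1/9 is divided into 2 equal shares of 1/18 among Elena, Graciela.
Elena is living and takes 1/18.
Graciela is living and takes 1/18.
Beatriz predeceased; the 1/9 allotted to Beatriz's branch passes to Beatriz's issue by representation.
The 1/9 is divided into 3 equal shares of 1/27 among Ines, Ximena, Valentina.
Ines is living and takes 1/27.
Ximena is living and takes 1/27.
Valentina is living and takes 1/27.
Alonso predeceased; the 1/9 allotted to Alonso's branch passes to Alonso's issue by representation.
The 1/9 is divided into 2 equal shares of 1/18 among Fernando, Ramiro.
Fernando is living and takes 1/18.
Ramiro is living and takes 1/18.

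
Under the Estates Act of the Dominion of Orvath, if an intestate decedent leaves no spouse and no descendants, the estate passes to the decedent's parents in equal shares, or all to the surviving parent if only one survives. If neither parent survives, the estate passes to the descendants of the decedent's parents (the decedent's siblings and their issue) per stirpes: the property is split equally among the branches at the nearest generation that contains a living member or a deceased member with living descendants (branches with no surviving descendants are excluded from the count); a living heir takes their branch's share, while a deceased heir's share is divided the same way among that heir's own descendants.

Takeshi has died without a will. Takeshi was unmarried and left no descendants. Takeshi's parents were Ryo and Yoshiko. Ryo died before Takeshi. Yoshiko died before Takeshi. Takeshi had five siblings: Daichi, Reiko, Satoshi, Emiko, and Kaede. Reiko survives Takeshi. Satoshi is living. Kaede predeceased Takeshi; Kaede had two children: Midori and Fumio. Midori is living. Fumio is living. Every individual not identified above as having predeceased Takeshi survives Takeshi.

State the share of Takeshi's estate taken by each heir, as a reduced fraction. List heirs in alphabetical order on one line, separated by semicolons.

Daichi 1/5; Emiko 1/5; Fumio 1/10; Midori 1/10; Reiko 1/5; Satoshi 1/5

Neither parent survives and there are no descendants, so the estate passes to Takeshi's siblings and their issue per stirpes.
The estate is divided into 5 equal shares of 1/5 among Daichi, Reiko, Satoshi, Emiko, Kaede.
Daichi is living and takes 1/5.
Reiko is living and takes 1/5.
Satoshi is living and takes 1/5.
Emiko is living and takes 1/5.
Kaede predeceased; the 1/5 allotted to Kaede's branch passes to Kaede's issue by representation.
The 1/5 is divided into 2 equal shares of 1/10 among Midori, Fumio.
Midori is living and takes 1/10.
Fumio is living and takes 1/10.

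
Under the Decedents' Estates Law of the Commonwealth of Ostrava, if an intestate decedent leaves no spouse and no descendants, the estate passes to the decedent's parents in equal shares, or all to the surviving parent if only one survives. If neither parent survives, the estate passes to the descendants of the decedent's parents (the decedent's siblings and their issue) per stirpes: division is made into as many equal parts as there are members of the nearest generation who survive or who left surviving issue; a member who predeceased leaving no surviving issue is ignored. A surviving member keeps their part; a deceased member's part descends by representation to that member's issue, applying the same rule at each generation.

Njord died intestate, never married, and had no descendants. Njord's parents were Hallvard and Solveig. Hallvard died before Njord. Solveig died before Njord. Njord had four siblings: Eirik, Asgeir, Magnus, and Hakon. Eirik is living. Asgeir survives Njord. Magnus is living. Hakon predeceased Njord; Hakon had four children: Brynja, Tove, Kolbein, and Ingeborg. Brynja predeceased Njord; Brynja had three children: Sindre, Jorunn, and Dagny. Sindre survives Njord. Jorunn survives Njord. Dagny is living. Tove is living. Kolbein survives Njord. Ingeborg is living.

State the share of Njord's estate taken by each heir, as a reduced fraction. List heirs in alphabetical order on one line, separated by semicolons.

Asgeir 1/4; Dagny 1/48; Eirik 1/4; Ingeborg 1/16; Jorunn 1/48; Kolbein 1/16; Magnus 1/4; Sindre 1/48; Tove 1/16

Neither parent survives and there are no descendants, so the estate passes to Njord's siblings and their issue per stirpes.
The estate is divided into 4 equal shares of 1/4 among Eirik, Asgeir, Magnus, Hakon.
Eirik is living and takes 1/4.
Asgeir is living and takes 1/4.
Magnus is living and takes 1/4.
Hakon predeceased; the 1/4 allotted to Hakon's branch passes to Hakon's issue by representation.
The 1/4 is divided into 4 equal shares of 1/16 among Brynja, Tove, Kolbein, Ingeborg.
Brynja predeceased; the 1/16 allotted to Brynja's branch passes to Brynja's issue by representation.
The 1/16 is divided into 3 equal shares of 1/48 among Sindre, Jorunn, Dagny.
Sindre is living and takes 1/48.
Jorunn is living and takes 1/48.
Dagny is living and takes 1/48.
Tove is living and takes 1/16.
Kolbein is living and takes 1/16.
Ingeborg is living and takes 1/16.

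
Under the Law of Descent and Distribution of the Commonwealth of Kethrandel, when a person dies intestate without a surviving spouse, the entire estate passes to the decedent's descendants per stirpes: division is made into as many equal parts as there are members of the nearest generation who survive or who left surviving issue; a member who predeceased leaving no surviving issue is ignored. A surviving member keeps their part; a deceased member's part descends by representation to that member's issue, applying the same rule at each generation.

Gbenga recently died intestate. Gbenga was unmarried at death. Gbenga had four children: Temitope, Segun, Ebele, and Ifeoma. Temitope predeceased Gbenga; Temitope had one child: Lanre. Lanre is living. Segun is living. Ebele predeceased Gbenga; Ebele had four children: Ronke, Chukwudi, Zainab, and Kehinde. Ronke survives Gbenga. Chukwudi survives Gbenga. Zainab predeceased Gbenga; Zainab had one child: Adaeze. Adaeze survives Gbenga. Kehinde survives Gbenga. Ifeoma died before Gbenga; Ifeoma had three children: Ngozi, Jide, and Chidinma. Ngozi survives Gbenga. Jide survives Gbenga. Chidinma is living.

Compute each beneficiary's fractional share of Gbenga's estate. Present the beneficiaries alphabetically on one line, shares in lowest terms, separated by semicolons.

Adaeze 1/16; Chidinma 1/12; Chukwudi 1/16; Jide 1/12; Kehinde 1/16; Lanre 1/4; Ngozi 1/12; Ronke 1/16; Segun 1/4

There is no surviving spouse, so the entire estate passes to Gbenga's descendants per stirpes.
The estate is divided into 4 equal shares of 1/4 among Temitope, Segun, Ebele, Ifeoma.
Temitope predeceased; the 1/4 allotted to Temitope's branch passes to Temitope's issue by representation.
Lanre is the sole taker at this level and receives the full 1/4.
Segun is living and takes 1/4.
Ebele predeceased; the 1/4 allotted to Ebele's branch passes to Ebele's issue by representation.
The 1/4 is divided into 4 equal shares of 1/16 among Ronke, Chukwudi, Zainab, Kehinde.
Ronke is living and takes 1/16.
Chukwudi is living and takes 1/16.
Zainab predeceased; the 1/16 allotted to Zainab's branch passes to Zainab's issue by representation.
Adaeze is the sole taker at this level and receives the full 1/16.
Kehinde is living and takes 1/16.
Ifeoma predeceased; the 1/4 allotted to Ifeoma's branch passes to Ifeoma's issue by representation.
The 1/4 is divided into 3 equal shares of 1/12 among Ngozi, Jide, Chidinma.
Ngozi is living and takes 1/12.
Jide is living and takes 1/12.
Chidinma is living and takes 1/12.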